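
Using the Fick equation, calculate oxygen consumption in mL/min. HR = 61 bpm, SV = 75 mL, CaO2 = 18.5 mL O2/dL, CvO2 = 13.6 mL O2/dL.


CO = HR*SV = 61*75/1000 = 4.575 L/min
a-v O2 diff = 18.5 - 13.6 = 4.9 mL/dL
VO2 = CO * (CaO2-CvO2) * 10 dL/L
VO2 = 4.575 * 4.9 * 10
VO2 = 224.2 mL/min


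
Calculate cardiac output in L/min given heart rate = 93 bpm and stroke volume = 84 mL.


CO = HR * SV
CO = 93 * 84 / 1000
CO = 7.812 L/min


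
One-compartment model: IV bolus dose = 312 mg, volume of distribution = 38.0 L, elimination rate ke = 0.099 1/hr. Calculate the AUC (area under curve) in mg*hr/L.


C0 = Dose/Vd = 312/38.0 = 8.21053 mg/L
AUC = C0/ke = 8.21053/0.099
AUC = 82.93 mg*hr/L


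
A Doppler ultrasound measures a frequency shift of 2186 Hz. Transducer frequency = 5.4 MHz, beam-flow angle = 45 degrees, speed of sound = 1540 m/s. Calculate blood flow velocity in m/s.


v = fd * c / (2 * f0 * cos(theta))
v = 2186 * 1540 / (2 * 5.4000e+06 * cos(45))
v = 0.4408 m/s


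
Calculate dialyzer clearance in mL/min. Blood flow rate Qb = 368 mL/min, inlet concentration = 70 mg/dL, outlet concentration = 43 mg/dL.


K = Qb * (Cb_in - Cb_out) / Cb_in
K = 368 * (70 - 43) / 70
K = 141.9 mL/min


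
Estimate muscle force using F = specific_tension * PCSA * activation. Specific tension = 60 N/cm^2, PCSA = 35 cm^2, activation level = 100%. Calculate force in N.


F = sigma * PCSA * activation
F = 60 * 35 * 1
F = 2100 N


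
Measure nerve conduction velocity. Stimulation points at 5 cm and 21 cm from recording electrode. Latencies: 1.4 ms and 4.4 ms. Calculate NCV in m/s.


Distance = (21 - 5) / 100 = 0.16 m
dt = (4.4 - 1.4) / 1000 = 0.003 s
NCV = dist / dt = 53.33 m/s


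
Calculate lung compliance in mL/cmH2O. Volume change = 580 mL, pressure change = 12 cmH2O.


C = dV / dP
C = 580 / 12
C = 48.33 mL/cmH2O


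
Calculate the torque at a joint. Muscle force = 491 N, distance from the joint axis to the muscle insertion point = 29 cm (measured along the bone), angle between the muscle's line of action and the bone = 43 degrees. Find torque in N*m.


Torque = F * d * sin(theta)   (moment arm = d*sin(theta))
d = 29 cm = 0.29 m
Torque = 491 * 0.29 * sin(43)
Torque = 97.11 N*m


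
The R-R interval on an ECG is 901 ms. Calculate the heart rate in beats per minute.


HR = 60 / RR_interval(s)
RR = 901 ms = 0.901 s
HR = 60 / 0.901 = 66.59 bpm


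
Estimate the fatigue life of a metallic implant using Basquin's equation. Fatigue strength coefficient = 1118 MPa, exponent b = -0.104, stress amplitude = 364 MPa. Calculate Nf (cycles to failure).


sigma_a = sigma_f' * (2Nf)^b
2Nf = (sigma_a/sigma_f')^(1/b)
2Nf = (364/1118)^(1/-0.104)
2Nf = 48525.004
Nf = 2.426e+04


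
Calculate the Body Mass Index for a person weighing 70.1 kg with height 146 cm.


BMI = weight / height^2
height = 146 cm = 1.46 m
BMI = 70.1 / 1.46^2
BMI = 32.89 kg/m^2


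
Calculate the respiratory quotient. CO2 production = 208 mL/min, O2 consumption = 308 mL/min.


RQ = VCO2 / VO2
RQ = 208 / 308
RQ = 0.6753


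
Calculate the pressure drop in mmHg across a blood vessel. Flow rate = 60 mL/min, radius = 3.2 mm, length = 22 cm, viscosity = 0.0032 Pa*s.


dP = 8*mu*L*Q / (pi*r^4)
Q = 60 mL/min = 1e-06 m^3/s
dP = 17.0967 Pa = 17.0967 / 133.322 mmHg = 0.1282 mmHg


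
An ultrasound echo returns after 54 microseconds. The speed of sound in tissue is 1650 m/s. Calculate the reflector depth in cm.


depth = c * t / 2
t = 54 us = 5.4000e-05 s
depth = 1650 * 5.4000e-05 / 2
depth = 0.04455 m = 4.455 cm


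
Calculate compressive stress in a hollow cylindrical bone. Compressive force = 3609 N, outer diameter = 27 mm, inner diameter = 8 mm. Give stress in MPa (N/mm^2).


A = pi*(r_o^2 - r_i^2)
r_o = 13.5 mm, r_i = 4 mm
A = 522.29 mm^2
sigma = F/A = 3609 / 522.29
sigma = 6.91 MPa


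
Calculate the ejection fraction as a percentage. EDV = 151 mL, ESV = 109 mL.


SV = EDV - ESV = 151 - 109 = 42 mL
EF = SV/EDV * 100 = 42/151 * 100
EF = 27.81%


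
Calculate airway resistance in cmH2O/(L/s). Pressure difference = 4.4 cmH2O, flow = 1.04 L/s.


R = dP / flow
R = 4.4 / 1.04
R = 4.231 cmH2O/(L/s)


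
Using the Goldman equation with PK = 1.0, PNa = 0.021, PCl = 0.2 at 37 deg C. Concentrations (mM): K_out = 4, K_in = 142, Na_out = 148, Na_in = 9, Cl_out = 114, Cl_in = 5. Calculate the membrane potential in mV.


Vm = (RT/F)*ln((PK*Ko + PNa*Nao + PCl*Cli)/(PK*Ki + PNa*Nai + PCl*Clo))
Numer = 8.108, Denom = 164.989
Vm = -80.52 mV


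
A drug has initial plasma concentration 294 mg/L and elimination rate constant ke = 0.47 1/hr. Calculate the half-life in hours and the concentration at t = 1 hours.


t_half = ln(2) / ke = 0.693147 / 0.47 = 1.475 hr
C(t) = C0 * exp(-ke*t) = 294 * exp(-0.47*1)
C(1) = 183.8 mg/L


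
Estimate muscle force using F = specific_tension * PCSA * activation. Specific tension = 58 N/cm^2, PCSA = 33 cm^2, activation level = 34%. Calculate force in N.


F = sigma * PCSA * activation
F = 58 * 33 * 0.34
F = 650.8 N


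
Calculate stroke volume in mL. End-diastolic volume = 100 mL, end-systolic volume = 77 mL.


SV = EDV - ESV
SV = 100 - 77
SV = 23 mL


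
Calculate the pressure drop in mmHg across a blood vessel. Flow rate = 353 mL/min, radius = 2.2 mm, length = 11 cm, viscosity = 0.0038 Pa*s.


dP = 8*mu*L*Q / (pi*r^4)
Q = 353 mL/min = 5.88333e-06 m^3/s
dP = 267.331 Pa = 267.331 / 133.322 mmHg = 2.005 mmHg


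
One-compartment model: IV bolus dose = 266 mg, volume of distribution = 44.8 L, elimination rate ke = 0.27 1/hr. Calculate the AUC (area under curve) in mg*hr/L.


C0 = Dose/Vd = 266/44.8 = 5.9375 mg/L
AUC = C0/ke = 5.9375/0.27
AUC = 21.99 mg*hr/L


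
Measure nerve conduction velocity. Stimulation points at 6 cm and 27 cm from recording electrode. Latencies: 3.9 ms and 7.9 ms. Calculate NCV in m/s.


Distance = (27 - 6) / 100 = 0.21 m
dt = (7.9 - 3.9) / 1000 = 0.004 s
NCV = dist / dt = 52.5 m/s


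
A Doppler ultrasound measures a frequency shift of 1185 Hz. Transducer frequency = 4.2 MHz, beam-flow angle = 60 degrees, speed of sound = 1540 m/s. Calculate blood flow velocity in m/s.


v = fd * c / (2 * f0 * cos(theta))
v = 1185 * 1540 / (2 * 4.2000e+06 * cos(60))
v = 0.4345 m/s


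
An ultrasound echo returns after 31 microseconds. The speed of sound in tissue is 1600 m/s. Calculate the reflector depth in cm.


depth = c * t / 2
t = 31 us = 3.1000e-05 s
depth = 1600 * 3.1000e-05 / 2
depth = 0.0248 m = 2.48 cm


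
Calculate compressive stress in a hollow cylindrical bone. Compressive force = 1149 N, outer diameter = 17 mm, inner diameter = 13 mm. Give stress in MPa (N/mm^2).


A = pi*(r_o^2 - r_i^2)
r_o = 8.5 mm, r_i = 6.5 mm
A = 94.2478 mm^2
sigma = F/A = 1149 / 94.2478
sigma = 12.19 MPa


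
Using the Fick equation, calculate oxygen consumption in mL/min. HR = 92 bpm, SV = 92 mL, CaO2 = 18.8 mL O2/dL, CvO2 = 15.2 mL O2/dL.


CO = HR*SV = 92*92/1000 = 8.464 L/min
a-v O2 diff = 18.8 - 15.2 = 3.6 mL/dL
VO2 = CO * (CaO2-CvO2) * 10 dL/L
VO2 = 8.464 * 3.6 * 10
VO2 = 304.7 mL/min


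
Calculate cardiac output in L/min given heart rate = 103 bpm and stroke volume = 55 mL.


CO = HR * SV
CO = 103 * 55 / 1000
CO = 5.665 L/min


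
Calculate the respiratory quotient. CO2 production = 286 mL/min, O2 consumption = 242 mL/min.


RQ = VCO2 / VO2
RQ = 286 / 242
RQ = 1.182


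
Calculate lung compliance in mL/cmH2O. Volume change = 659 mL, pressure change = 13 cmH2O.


C = dV / dP
C = 659 / 13
C = 50.69 mL/cmH2O


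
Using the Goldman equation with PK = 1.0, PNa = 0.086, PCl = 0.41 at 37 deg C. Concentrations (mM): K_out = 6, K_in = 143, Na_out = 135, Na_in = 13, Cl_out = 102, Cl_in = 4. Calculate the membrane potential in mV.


Vm = (RT/F)*ln((PK*Ko + PNa*Nao + PCl*Cli)/(PK*Ki + PNa*Nai + PCl*Clo))
Numer = 19.25, Denom = 185.938
Vm = -60.61 mV


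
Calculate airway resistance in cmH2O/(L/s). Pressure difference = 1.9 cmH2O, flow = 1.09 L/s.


R = dP / flow
R = 1.9 / 1.09
R = 1.743 cmH2O/(L/s)


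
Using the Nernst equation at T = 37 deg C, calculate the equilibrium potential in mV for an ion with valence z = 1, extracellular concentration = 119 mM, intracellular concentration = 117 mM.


E = (RT/(zF)) * ln(C_out/C_in)
T = 37 + 273.15 = 310.15 K
E = (8.314 * 310.15 / (1 * 96485)) * ln(119/117)
E = 0.453 mV


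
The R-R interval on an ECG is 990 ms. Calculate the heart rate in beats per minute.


HR = 60 / RR_interval(s)
RR = 990 ms = 0.99 s
HR = 60 / 0.99 = 60.61 bpm


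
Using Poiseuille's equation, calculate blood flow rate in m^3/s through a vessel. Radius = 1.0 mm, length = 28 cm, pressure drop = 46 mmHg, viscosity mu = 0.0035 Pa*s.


Q = pi*r^4*dP / (8*mu*L)
r = 0.001 m, L = 0.28 m
dP = 46 mmHg = 6132.812 Pa
Q = 2.4575e-06 m^3/s


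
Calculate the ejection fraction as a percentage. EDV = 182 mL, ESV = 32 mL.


SV = EDV - ESV = 182 - 32 = 150 mL
EF = SV/EDV * 100 = 150/182 * 100
EF = 82.42%


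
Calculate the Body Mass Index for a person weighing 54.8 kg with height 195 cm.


BMI = weight / height^2
height = 195 cm = 1.95 m
BMI = 54.8 / 1.95^2
BMI = 14.41 kg/m^2


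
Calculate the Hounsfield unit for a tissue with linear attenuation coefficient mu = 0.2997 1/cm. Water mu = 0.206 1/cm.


HU = ((mu_tissue - mu_water) / mu_water) * 1000
HU = ((0.2997 - 0.206) / 0.206) * 1000
HU = 454.9


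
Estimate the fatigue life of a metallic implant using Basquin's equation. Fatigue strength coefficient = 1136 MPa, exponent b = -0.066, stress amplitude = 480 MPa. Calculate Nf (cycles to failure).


sigma_a = sigma_f' * (2Nf)^b
2Nf = (sigma_a/sigma_f')^(1/b)
2Nf = (480/1136)^(1/-0.066)
2Nf = 466384.22
Nf = 2.332e+05


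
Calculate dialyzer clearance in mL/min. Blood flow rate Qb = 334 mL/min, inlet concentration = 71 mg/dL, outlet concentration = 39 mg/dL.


K = Qb * (Cb_in - Cb_out) / Cb_in
K = 334 * (71 - 39) / 71
K = 150.5 mL/min


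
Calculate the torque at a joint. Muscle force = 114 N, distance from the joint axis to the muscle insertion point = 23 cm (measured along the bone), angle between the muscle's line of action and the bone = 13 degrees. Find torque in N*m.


Torque = F * d * sin(theta)   (moment arm = d*sin(theta))
d = 23 cm = 0.23 m
Torque = 114 * 0.23 * sin(13)
Torque = 5.898 N*m


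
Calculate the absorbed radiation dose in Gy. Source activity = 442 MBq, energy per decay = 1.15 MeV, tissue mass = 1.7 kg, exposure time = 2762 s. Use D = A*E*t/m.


A = 442 MBq = 4.4200e+08 Bq
E = 1.15 MeV = 1.8423e-13 J
D = A*E*t/m = 4.4200e+08*1.8423e-13*2762/1.7
D = 0.1323 Gy


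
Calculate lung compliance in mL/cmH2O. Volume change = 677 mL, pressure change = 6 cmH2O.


C = dV / dP
C = 677 / 6
C = 112.8 mL/cmH2O


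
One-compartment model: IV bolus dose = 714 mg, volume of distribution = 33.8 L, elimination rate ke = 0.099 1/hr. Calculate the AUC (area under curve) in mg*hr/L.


C0 = Dose/Vd = 714/33.8 = 21.1243 mg/L
AUC = C0/ke = 21.1243/0.099
AUC = 213.4 mg*hr/L


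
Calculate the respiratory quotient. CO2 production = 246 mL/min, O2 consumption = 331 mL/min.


RQ = VCO2 / VO2
RQ = 246 / 331
RQ = 0.7432


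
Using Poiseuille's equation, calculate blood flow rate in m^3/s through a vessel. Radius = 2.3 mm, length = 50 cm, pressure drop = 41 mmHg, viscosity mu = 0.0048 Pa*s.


Q = pi*r^4*dP / (8*mu*L)
r = 0.0023 m, L = 0.5 m
dP = 41 mmHg = 5466.202 Pa
Q = 2.5029e-05 m^3/s


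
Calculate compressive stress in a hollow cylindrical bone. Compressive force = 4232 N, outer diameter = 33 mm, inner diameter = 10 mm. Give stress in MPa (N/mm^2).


A = pi*(r_o^2 - r_i^2)
r_o = 16.5 mm, r_i = 5 mm
A = 776.759 mm^2
sigma = F/A = 4232 / 776.759
sigma = 5.448 MPa


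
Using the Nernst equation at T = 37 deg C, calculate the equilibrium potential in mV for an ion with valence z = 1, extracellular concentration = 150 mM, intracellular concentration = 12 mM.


E = (RT/(zF)) * ln(C_out/C_in)
T = 37 + 273.15 = 310.15 K
E = (8.314 * 310.15 / (1 * 96485)) * ln(150/12)
E = 67.5 mV


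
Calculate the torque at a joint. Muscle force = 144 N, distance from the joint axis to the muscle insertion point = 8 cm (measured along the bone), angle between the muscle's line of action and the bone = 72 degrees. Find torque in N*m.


Torque = F * d * sin(theta)   (moment arm = d*sin(theta))
d = 8 cm = 0.08 m
Torque = 144 * 0.08 * sin(72)
Torque = 10.96 N*m


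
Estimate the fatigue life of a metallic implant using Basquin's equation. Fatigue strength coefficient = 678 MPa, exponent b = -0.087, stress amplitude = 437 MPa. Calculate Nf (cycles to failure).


sigma_a = sigma_f' * (2Nf)^b
2Nf = (sigma_a/sigma_f')^(1/b)
2Nf = (437/678)^(1/-0.087)
2Nf = 155.77892
Nf = 77.89


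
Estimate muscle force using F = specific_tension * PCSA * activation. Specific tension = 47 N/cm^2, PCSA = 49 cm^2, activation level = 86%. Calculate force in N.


F = sigma * PCSA * activation
F = 47 * 49 * 0.86
F = 1981 N


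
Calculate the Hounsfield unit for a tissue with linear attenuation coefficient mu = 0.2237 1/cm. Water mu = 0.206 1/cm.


HU = ((mu_tissue - mu_water) / mu_water) * 1000
HU = ((0.2237 - 0.206) / 0.206) * 1000
HU = 85.92


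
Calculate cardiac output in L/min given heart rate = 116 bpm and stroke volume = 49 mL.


CO = HR * SV
CO = 116 * 49 / 1000
CO = 5.684 L/min


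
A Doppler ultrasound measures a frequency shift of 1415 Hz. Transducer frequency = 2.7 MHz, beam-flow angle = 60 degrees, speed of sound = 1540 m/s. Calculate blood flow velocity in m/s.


v = fd * c / (2 * f0 * cos(theta))
v = 1415 * 1540 / (2 * 2.7000e+06 * cos(60))
v = 0.8071 m/s


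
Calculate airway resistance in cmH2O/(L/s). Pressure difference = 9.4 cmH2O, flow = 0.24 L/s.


R = dP / flow
R = 9.4 / 0.24
R = 39.17 cmH2O/(L/s)


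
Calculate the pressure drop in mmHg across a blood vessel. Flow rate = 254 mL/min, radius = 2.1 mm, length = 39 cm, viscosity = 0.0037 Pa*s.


dP = 8*mu*L*Q / (pi*r^4)
Q = 254 mL/min = 4.23333e-06 m^3/s
dP = 799.855 Pa = 799.855 / 133.322 mmHg = 5.999 mmHg


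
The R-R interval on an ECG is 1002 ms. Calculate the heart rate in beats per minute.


HR = 60 / RR_interval(s)
RR = 1002 ms = 1.002 s
HR = 60 / 1.002 = 59.88 bpm


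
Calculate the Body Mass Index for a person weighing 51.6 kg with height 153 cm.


BMI = weight / height^2
height = 153 cm = 1.53 m
BMI = 51.6 / 1.53^2
BMI = 22.04 kg/m^2


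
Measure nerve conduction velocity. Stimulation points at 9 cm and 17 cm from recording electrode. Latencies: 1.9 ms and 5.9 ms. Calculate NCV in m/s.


Distance = (17 - 9) / 100 = 0.08 m
dt = (5.9 - 1.9) / 1000 = 0.004 s
NCV = dist / dt = 20 m/s


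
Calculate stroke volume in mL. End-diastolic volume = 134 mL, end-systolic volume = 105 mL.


SV = EDV - ESV
SV = 134 - 105
SV = 29 mL


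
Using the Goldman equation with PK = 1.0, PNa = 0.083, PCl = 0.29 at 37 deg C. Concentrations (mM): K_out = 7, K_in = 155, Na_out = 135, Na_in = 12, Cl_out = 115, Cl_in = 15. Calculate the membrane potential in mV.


Vm = (RT/F)*ln((PK*Ko + PNa*Nao + PCl*Cli)/(PK*Ki + PNa*Nai + PCl*Clo))
Numer = 22.555, Denom = 189.346
Vm = -56.86 mV


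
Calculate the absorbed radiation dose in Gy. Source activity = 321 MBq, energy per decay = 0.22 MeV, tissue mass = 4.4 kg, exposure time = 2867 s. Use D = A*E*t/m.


A = 321 MBq = 3.2100e+08 Bq
E = 0.22 MeV = 3.5244e-14 J
D = A*E*t/m = 3.2100e+08*3.5244e-14*2867/4.4
D = 0.007372 Gy


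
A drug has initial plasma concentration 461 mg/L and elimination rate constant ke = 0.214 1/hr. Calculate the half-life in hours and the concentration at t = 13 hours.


t_half = ln(2) / ke = 0.693147 / 0.214 = 3.239 hr
C(t) = C0 * exp(-ke*t) = 461 * exp(-0.214*13)
C(13) = 28.54 mg/L


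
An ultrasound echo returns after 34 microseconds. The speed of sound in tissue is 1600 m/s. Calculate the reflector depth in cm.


depth = c * t / 2
t = 34 us = 3.4000e-05 s
depth = 1600 * 3.4000e-05 / 2
depth = 0.0272 m = 2.72 cm


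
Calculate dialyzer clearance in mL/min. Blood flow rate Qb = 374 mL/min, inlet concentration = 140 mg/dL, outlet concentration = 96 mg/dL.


K = Qb * (Cb_in - Cb_out) / Cb_in
K = 374 * (140 - 96) / 140
K = 117.5 mL/min


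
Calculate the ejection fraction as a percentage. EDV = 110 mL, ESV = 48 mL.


SV = EDV - ESV = 110 - 48 = 62 mL
EF = SV/EDV * 100 = 62/110 * 100
EF = 56.36%


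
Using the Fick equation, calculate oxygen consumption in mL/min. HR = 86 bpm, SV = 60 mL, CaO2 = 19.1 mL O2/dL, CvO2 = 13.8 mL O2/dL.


CO = HR*SV = 86*60/1000 = 5.16 L/min
a-v O2 diff = 19.1 - 13.8 = 5.3 mL/dL
VO2 = CO * (CaO2-CvO2) * 10 dL/L
VO2 = 5.16 * 5.3 * 10
VO2 = 273.5 mL/min


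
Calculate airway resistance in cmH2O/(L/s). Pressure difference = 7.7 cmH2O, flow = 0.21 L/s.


R = dP / flow
R = 7.7 / 0.21
R = 36.67 cmH2O/(L/s)


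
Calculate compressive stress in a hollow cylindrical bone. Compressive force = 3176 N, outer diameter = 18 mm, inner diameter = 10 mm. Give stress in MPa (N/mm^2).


A = pi*(r_o^2 - r_i^2)
r_o = 9 mm, r_i = 5 mm
A = 175.929 mm^2
sigma = F/A = 3176 / 175.929
sigma = 18.05 MPa


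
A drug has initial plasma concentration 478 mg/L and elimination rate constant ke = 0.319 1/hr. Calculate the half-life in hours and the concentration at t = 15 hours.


t_half = ln(2) / ke = 0.693147 / 0.319 = 2.173 hr
C(t) = C0 * exp(-ke*t) = 478 * exp(-0.319*15)
C(15) = 3.993 mg/L


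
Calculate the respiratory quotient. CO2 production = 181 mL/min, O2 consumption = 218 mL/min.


RQ = VCO2 / VO2
RQ = 181 / 218
RQ = 0.8303


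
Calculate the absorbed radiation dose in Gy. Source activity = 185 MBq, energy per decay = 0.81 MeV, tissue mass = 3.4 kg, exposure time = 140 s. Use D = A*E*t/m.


A = 185 MBq = 1.8500e+08 Bq
E = 0.81 MeV = 1.29762e-13 J
D = A*E*t/m = 1.8500e+08*1.29762e-13*140/3.4
D = 9.8848e-04 Gy


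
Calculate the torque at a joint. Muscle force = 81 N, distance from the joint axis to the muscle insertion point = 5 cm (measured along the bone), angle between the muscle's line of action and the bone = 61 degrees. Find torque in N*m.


Torque = F * d * sin(theta)   (moment arm = d*sin(theta))
d = 5 cm = 0.05 m
Torque = 81 * 0.05 * sin(61)
Torque = 3.542 N*m


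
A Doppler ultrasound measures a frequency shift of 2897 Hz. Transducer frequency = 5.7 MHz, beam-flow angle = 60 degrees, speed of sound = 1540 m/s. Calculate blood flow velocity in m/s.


v = fd * c / (2 * f0 * cos(theta))
v = 2897 * 1540 / (2 * 5.7000e+06 * cos(60))
v = 0.7827 m/s


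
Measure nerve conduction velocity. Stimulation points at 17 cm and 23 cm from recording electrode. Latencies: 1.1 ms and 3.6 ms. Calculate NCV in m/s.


Distance = (23 - 17) / 100 = 0.06 m
dt = (3.6 - 1.1) / 1000 = 0.0025 s
NCV = dist / dt = 24 m/s


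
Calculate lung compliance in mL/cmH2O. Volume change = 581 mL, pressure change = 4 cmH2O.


C = dV / dP
C = 581 / 4
C = 145.2 mL/cmH2O


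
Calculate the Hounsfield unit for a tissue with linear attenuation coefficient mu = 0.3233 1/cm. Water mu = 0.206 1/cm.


HU = ((mu_tissue - mu_water) / mu_water) * 1000
HU = ((0.3233 - 0.206) / 0.206) * 1000
HU = 569.4


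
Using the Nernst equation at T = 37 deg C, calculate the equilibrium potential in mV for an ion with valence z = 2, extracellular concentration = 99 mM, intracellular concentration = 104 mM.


E = (RT/(zF)) * ln(C_out/C_in)
T = 37 + 273.15 = 310.15 K
E = (8.314 * 310.15 / (2 * 96485)) * ln(99/104)
E = -0.6584 mV


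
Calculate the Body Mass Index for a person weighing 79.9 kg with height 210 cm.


BMI = weight / height^2
height = 210 cm = 2.1 m
BMI = 79.9 / 2.1^2
BMI = 18.12 kg/m^2


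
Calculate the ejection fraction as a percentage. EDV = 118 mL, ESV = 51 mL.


SV = EDV - ESV = 118 - 51 = 67 mL
EF = SV/EDV * 100 = 67/118 * 100
EF = 56.78%


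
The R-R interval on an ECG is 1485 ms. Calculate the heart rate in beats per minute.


HR = 60 / RR_interval(s)
RR = 1485 ms = 1.485 s
HR = 60 / 1.485 = 40.4 bpm


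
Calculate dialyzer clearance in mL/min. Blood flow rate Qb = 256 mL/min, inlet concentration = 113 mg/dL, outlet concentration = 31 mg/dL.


K = Qb * (Cb_in - Cb_out) / Cb_in
K = 256 * (113 - 31) / 113
K = 185.8 mL/min


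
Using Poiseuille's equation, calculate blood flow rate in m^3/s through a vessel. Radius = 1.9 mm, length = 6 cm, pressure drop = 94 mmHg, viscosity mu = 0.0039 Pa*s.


Q = pi*r^4*dP / (8*mu*L)
r = 0.0019 m, L = 0.06 m
dP = 94 mmHg = 12532.268 Pa
Q = 2.7409e-04 m^3/s


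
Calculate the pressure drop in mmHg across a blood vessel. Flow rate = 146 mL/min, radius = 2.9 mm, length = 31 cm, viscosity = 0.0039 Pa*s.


dP = 8*mu*L*Q / (pi*r^4)
Q = 146 mL/min = 2.43333e-06 m^3/s
dP = 105.919 Pa = 105.919 / 133.322 mmHg = 0.7945 mmHg


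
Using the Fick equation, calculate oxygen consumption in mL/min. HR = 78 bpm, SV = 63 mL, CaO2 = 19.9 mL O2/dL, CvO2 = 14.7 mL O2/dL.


CO = HR*SV = 78*63/1000 = 4.914 L/min
a-v O2 diff = 19.9 - 14.7 = 5.2 mL/dL
VO2 = CO * (CaO2-CvO2) * 10 dL/L
VO2 = 4.914 * 5.2 * 10
VO2 = 255.5 mL/min


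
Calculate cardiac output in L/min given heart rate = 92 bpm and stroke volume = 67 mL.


CO = HR * SV
CO = 92 * 67 / 1000
CO = 6.164 L/min


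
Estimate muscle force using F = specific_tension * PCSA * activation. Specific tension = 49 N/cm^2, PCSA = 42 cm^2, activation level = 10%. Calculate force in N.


F = sigma * PCSA * activation
F = 49 * 42 * 0.1
F = 205.8 N


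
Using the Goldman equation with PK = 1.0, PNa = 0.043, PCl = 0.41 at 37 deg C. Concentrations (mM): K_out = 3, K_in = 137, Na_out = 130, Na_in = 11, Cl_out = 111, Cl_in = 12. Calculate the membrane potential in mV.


Vm = (RT/F)*ln((PK*Ko + PNa*Nao + PCl*Cli)/(PK*Ki + PNa*Nai + PCl*Clo))
Numer = 13.51, Denom = 182.983
Vm = -69.65 mV


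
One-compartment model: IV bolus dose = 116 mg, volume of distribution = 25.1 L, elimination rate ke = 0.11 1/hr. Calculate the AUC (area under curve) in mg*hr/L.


C0 = Dose/Vd = 116/25.1 = 4.62151 mg/L
AUC = C0/ke = 4.62151/0.11
AUC = 42.01 mg*hr/L


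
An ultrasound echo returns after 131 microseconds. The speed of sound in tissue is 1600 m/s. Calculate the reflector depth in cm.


depth = c * t / 2
t = 131 us = 1.3100e-04 s
depth = 1600 * 1.3100e-04 / 2
depth = 0.1048 m = 10.48 cm


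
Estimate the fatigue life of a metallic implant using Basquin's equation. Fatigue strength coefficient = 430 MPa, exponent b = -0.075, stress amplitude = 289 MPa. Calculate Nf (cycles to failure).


sigma_a = sigma_f' * (2Nf)^b
2Nf = (sigma_a/sigma_f')^(1/b)
2Nf = (289/430)^(1/-0.075)
2Nf = 199.95925
Nf = 99.98


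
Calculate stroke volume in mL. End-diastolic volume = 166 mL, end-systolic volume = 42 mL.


SV = EDV - ESV
SV = 166 - 42
SV = 124 mL


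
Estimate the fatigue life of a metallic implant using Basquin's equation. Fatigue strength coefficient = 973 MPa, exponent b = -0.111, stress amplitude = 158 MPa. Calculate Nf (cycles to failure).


sigma_a = sigma_f' * (2Nf)^b
2Nf = (sigma_a/sigma_f')^(1/b)
2Nf = (158/973)^(1/-0.111)
2Nf = 12948337
Nf = 6.4742e+06


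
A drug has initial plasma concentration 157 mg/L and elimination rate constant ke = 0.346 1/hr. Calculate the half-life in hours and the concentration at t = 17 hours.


t_half = ln(2) / ke = 0.693147 / 0.346 = 2.003 hr
C(t) = C0 * exp(-ke*t) = 157 * exp(-0.346*17)
C(17) = 0.4379 mg/L


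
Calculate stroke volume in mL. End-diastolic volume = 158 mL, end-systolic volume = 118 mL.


SV = EDV - ESV
SV = 158 - 118
SV = 40 mL


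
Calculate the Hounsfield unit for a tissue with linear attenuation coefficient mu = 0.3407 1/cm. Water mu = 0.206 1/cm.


HU = ((mu_tissue - mu_water) / mu_water) * 1000
HU = ((0.3407 - 0.206) / 0.206) * 1000
HU = 653.9


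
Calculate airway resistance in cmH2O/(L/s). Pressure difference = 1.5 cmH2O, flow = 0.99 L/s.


R = dP / flow
R = 1.5 / 0.99
R = 1.515 cmH2O/(L/s)


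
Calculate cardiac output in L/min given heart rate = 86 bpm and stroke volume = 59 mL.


CO = HR * SV
CO = 86 * 59 / 1000
CO = 5.074 L/min


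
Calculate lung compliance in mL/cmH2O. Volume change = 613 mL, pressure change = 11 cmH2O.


C = dV / dP
C = 613 / 11
C = 55.73 mL/cmH2O


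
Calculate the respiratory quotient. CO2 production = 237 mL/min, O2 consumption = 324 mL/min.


RQ = VCO2 / VO2
RQ = 237 / 324
RQ = 0.7315


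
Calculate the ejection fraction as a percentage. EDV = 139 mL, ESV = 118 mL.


SV = EDV - ESV = 139 - 118 = 21 mL
EF = SV/EDV * 100 = 21/139 * 100
EF = 15.11%


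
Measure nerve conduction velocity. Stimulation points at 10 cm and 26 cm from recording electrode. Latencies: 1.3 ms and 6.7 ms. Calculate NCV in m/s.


Distance = (26 - 10) / 100 = 0.16 m
dt = (6.7 - 1.3) / 1000 = 0.0054 s
NCV = dist / dt = 29.63 m/s


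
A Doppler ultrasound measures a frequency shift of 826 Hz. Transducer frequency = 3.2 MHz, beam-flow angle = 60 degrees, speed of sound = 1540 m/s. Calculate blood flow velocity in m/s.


v = fd * c / (2 * f0 * cos(theta))
v = 826 * 1540 / (2 * 3.2000e+06 * cos(60))
v = 0.3975 m/s


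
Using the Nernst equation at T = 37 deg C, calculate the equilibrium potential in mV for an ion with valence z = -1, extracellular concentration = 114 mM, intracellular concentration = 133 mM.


E = (RT/(zF)) * ln(C_out/C_in)
T = 37 + 273.15 = 310.15 K
E = (8.314 * 310.15 / (-1 * 96485)) * ln(114/133)
E = 4.12 mV


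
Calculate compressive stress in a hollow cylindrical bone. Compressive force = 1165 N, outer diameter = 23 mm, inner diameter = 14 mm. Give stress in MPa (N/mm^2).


A = pi*(r_o^2 - r_i^2)
r_o = 11.5 mm, r_i = 7 mm
A = 261.538 mm^2
sigma = F/A = 1165 / 261.538
sigma = 4.454 MPa


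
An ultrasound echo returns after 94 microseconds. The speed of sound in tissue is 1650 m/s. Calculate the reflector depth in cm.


depth = c * t / 2
t = 94 us = 9.4000e-05 s
depth = 1650 * 9.4000e-05 / 2
depth = 0.07755 m = 7.755 cm


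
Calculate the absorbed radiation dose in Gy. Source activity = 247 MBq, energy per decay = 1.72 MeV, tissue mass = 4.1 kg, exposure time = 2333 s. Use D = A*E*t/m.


A = 247 MBq = 2.4700e+08 Bq
E = 1.72 MeV = 2.75544e-13 J
D = A*E*t/m = 2.4700e+08*2.75544e-13*2333/4.1
D = 0.03873 Gy


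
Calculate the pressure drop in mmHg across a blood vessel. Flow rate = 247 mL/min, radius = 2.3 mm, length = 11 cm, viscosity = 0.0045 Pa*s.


dP = 8*mu*L*Q / (pi*r^4)
Q = 247 mL/min = 4.11667e-06 m^3/s
dP = 185.43 Pa = 185.43 / 133.322 mmHg = 1.391 mmHg


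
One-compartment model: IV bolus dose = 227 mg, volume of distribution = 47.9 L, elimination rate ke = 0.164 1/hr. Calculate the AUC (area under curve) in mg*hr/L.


C0 = Dose/Vd = 227/47.9 = 4.73904 mg/L
AUC = C0/ke = 4.73904/0.164
AUC = 28.9 mg*hr/L


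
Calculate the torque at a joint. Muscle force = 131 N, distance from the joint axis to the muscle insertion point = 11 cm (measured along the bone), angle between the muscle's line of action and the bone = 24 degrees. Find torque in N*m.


Torque = F * d * sin(theta)   (moment arm = d*sin(theta))
d = 11 cm = 0.11 m
Torque = 131 * 0.11 * sin(24)
Torque = 5.861 N*m


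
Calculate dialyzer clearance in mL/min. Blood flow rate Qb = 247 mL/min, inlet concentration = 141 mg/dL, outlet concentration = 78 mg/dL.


K = Qb * (Cb_in - Cb_out) / Cb_in
K = 247 * (141 - 78) / 141
K = 110.4 mL/min


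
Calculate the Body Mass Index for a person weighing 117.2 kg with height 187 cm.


BMI = weight / height^2
height = 187 cm = 1.87 m
BMI = 117.2 / 1.87^2
BMI = 33.52 kg/m^2


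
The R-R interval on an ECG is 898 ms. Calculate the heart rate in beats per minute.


HR = 60 / RR_interval(s)
RR = 898 ms = 0.898 s
HR = 60 / 0.898 = 66.82 bpm


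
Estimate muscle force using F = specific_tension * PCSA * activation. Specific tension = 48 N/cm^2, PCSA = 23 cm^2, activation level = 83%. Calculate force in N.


F = sigma * PCSA * activation
F = 48 * 23 * 0.83
F = 916.3 N


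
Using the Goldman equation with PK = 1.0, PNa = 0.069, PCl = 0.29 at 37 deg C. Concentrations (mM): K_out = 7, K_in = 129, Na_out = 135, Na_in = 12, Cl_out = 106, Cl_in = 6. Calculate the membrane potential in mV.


Vm = (RT/F)*ln((PK*Ko + PNa*Nao + PCl*Cli)/(PK*Ki + PNa*Nai + PCl*Clo))
Numer = 18.055, Denom = 160.568
Vm = -58.4 mV


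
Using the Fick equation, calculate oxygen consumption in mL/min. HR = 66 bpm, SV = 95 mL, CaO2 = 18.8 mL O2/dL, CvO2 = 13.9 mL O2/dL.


CO = HR*SV = 66*95/1000 = 6.27 L/min
a-v O2 diff = 18.8 - 13.9 = 4.9 mL/dL
VO2 = CO * (CaO2-CvO2) * 10 dL/L
VO2 = 6.27 * 4.9 * 10
VO2 = 307.2 mL/min


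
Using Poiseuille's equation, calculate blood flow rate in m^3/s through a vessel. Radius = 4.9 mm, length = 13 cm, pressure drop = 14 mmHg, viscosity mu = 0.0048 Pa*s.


Q = pi*r^4*dP / (8*mu*L)
r = 0.0049 m, L = 0.13 m
dP = 14 mmHg = 1866.508 Pa
Q = 6.7716e-04 m^3/s


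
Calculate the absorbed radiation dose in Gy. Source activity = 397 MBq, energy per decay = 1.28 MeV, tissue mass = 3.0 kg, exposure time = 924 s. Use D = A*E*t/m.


A = 397 MBq = 3.9700e+08 Bq
E = 1.28 MeV = 2.05056e-13 J
D = A*E*t/m = 3.9700e+08*2.05056e-13*924/3.0
D = 0.02507 Gy


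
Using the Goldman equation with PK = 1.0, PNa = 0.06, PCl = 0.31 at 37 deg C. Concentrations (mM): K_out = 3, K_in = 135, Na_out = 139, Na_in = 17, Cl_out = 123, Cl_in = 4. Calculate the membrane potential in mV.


Vm = (RT/F)*ln((PK*Ko + PNa*Nao + PCl*Cli)/(PK*Ki + PNa*Nai + PCl*Clo))
Numer = 12.58, Denom = 174.15
Vm = -70.23 mV


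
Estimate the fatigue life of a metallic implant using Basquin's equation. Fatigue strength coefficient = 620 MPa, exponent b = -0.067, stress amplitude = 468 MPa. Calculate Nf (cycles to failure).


sigma_a = sigma_f' * (2Nf)^b
2Nf = (sigma_a/sigma_f')^(1/b)
2Nf = (468/620)^(1/-0.067)
2Nf = 66.538374
Nf = 33.27


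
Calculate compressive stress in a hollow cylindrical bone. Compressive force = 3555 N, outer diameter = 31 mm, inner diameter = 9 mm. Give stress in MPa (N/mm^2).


A = pi*(r_o^2 - r_i^2)
r_o = 15.5 mm, r_i = 4.5 mm
A = 691.15 mm^2
sigma = F/A = 3555 / 691.15
sigma = 5.144 MPa


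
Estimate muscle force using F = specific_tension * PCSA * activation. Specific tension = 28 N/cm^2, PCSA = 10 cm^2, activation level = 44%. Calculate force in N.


F = sigma * PCSA * activation
F = 28 * 10 * 0.44
F = 123.2 N


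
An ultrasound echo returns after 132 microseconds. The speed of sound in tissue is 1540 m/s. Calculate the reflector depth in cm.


depth = c * t / 2
t = 132 us = 1.3200e-04 s
depth = 1540 * 1.3200e-04 / 2
depth = 0.10164 m = 10.164 cm


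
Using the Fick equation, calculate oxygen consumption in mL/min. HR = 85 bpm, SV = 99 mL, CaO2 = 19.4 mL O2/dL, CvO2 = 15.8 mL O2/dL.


CO = HR*SV = 85*99/1000 = 8.415 L/min
a-v O2 diff = 19.4 - 15.8 = 3.6 mL/dL
VO2 = CO * (CaO2-CvO2) * 10 dL/L
VO2 = 8.415 * 3.6 * 10
VO2 = 302.9 mL/min


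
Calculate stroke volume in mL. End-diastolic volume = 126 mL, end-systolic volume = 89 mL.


SV = EDV - ESV
SV = 126 - 89
SV = 37 mL


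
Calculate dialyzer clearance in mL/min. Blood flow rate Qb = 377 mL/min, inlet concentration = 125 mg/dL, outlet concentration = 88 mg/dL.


K = Qb * (Cb_in - Cb_out) / Cb_in
K = 377 * (125 - 88) / 125
K = 111.6 mL/min


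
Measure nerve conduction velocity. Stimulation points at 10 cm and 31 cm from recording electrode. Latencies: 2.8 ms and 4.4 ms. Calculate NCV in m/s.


Distance = (31 - 10) / 100 = 0.21 m
dt = (4.4 - 2.8) / 1000 = 0.0016 s
NCV = dist / dt = 131.2 m/s


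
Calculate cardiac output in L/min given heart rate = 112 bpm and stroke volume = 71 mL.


CO = HR * SV
CO = 112 * 71 / 1000
CO = 7.952 L/min


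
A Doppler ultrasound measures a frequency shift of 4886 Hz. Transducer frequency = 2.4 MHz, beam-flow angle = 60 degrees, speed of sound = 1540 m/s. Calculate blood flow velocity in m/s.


v = fd * c / (2 * f0 * cos(theta))
v = 4886 * 1540 / (2 * 2.4000e+06 * cos(60))
v = 3.135 m/s


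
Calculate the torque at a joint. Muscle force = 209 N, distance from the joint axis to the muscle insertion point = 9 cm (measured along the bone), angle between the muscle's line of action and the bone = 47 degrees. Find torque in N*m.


Torque = F * d * sin(theta)   (moment arm = d*sin(theta))
d = 9 cm = 0.09 m
Torque = 209 * 0.09 * sin(47)
Torque = 13.76 N*m


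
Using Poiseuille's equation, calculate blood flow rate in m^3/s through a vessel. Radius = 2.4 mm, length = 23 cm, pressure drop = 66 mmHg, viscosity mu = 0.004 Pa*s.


Q = pi*r^4*dP / (8*mu*L)
r = 0.0024 m, L = 0.23 m
dP = 66 mmHg = 8799.252 Pa
Q = 1.2461e-04 m^3/s


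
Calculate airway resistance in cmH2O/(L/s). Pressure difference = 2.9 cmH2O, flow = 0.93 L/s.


R = dP / flow
R = 2.9 / 0.93
R = 3.118 cmH2O/(L/s)


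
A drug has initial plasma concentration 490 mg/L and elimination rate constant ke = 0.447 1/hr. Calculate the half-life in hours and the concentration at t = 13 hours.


t_half = ln(2) / ke = 0.693147 / 0.447 = 1.551 hr
C(t) = C0 * exp(-ke*t) = 490 * exp(-0.447*13)
C(13) = 1.467 mg/L


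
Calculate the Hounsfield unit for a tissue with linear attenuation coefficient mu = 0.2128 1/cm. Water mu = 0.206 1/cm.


HU = ((mu_tissue - mu_water) / mu_water) * 1000
HU = ((0.2128 - 0.206) / 0.206) * 1000
HU = 33.01


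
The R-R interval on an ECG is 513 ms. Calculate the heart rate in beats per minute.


HR = 60 / RR_interval(s)
RR = 513 ms = 0.513 s
HR = 60 / 0.513 = 117 bpm


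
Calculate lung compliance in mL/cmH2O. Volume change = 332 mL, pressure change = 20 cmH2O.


C = dV / dP
C = 332 / 20
C = 16.6 mL/cmH2O


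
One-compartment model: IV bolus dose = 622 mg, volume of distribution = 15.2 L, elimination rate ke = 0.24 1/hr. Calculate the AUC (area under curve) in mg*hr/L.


C0 = Dose/Vd = 622/15.2 = 40.9211 mg/L
AUC = C0/ke = 40.9211/0.24
AUC = 170.5 mg*hr/L


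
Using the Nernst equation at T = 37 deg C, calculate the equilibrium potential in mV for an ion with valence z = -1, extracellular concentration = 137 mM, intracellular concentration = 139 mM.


E = (RT/(zF)) * ln(C_out/C_in)
T = 37 + 273.15 = 310.15 K
E = (8.314 * 310.15 / (-1 * 96485)) * ln(137/139)
E = 0.3873 mV


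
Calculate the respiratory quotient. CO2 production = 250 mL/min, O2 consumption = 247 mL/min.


RQ = VCO2 / VO2
RQ = 250 / 247
RQ = 1.012


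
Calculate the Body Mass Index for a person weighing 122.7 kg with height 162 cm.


BMI = weight / height^2
height = 162 cm = 1.62 m
BMI = 122.7 / 1.62^2
BMI = 46.75 kg/m^2


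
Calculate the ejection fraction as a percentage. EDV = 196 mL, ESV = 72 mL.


SV = EDV - ESV = 196 - 72 = 124 mL
EF = SV/EDV * 100 = 124/196 * 100
EF = 63.27%


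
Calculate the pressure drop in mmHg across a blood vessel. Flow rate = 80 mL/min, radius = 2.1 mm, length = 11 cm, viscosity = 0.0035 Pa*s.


dP = 8*mu*L*Q / (pi*r^4)
Q = 80 mL/min = 1.33333e-06 m^3/s
dP = 67.2142 Pa = 67.2142 / 133.322 mmHg = 0.5041 mmHg


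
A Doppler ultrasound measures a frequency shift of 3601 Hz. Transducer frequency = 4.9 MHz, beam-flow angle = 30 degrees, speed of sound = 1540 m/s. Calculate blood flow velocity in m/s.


v = fd * c / (2 * f0 * cos(theta))
v = 3601 * 1540 / (2 * 4.9000e+06 * cos(30))
v = 0.6534 m/s


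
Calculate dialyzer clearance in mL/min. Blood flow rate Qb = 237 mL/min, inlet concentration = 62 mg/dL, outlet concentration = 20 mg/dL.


K = Qb * (Cb_in - Cb_out) / Cb_in
K = 237 * (62 - 20) / 62
K = 160.5 mL/min


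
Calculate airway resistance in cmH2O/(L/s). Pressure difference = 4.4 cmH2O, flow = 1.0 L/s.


R = dP / flow
R = 4.4 / 1.0
R = 4.4 cmH2O/(L/s)


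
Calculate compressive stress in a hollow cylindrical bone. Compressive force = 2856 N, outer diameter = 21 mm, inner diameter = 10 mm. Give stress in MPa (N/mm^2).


A = pi*(r_o^2 - r_i^2)
r_o = 10.5 mm, r_i = 5 mm
A = 267.821 mm^2
sigma = F/A = 2856 / 267.821
sigma = 10.66 MPa


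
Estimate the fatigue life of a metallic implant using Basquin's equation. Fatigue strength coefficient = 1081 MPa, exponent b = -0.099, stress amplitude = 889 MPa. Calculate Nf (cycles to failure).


sigma_a = sigma_f' * (2Nf)^b
2Nf = (sigma_a/sigma_f')^(1/b)
2Nf = (889/1081)^(1/-0.099)
2Nf = 7.2080453
Nf = 3.604


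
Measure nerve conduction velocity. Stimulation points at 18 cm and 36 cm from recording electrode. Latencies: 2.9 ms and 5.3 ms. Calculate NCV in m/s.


Distance = (36 - 18) / 100 = 0.18 m
dt = (5.3 - 2.9) / 1000 = 0.0024 s
NCV = dist / dt = 75 m/s


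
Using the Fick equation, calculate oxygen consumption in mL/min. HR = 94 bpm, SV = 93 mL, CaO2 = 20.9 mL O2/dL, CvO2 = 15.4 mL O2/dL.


CO = HR*SV = 94*93/1000 = 8.742 L/min
a-v O2 diff = 20.9 - 15.4 = 5.5 mL/dL
VO2 = CO * (CaO2-CvO2) * 10 dL/L
VO2 = 8.742 * 5.5 * 10
VO2 = 480.8 mL/min


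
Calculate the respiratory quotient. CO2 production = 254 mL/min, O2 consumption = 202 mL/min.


RQ = VCO2 / VO2
RQ = 254 / 202
RQ = 1.257


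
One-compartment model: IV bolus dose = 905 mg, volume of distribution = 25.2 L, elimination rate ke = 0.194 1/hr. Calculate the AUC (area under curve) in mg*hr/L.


C0 = Dose/Vd = 905/25.2 = 35.9127 mg/L
AUC = C0/ke = 35.9127/0.194
AUC = 185.1 mg*hr/L


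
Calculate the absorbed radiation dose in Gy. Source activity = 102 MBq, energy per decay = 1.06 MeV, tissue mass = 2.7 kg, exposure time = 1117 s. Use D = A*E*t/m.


A = 102 MBq = 1.0200e+08 Bq
E = 1.06 MeV = 1.69812e-13 J
D = A*E*t/m = 1.0200e+08*1.69812e-13*1117/2.7
D = 0.007166 Gy


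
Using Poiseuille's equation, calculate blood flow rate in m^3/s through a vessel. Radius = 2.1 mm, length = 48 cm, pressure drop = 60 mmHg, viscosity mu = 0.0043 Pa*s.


Q = pi*r^4*dP / (8*mu*L)
r = 0.0021 m, L = 0.48 m
dP = 60 mmHg = 7999.32 Pa
Q = 2.9599e-05 m^3/s


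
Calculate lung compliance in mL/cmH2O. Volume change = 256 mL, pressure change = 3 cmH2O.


C = dV / dP
C = 256 / 3
C = 85.33 mL/cmH2O


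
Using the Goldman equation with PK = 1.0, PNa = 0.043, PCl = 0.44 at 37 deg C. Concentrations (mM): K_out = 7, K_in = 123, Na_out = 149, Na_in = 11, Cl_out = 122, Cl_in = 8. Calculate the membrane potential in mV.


Vm = (RT/F)*ln((PK*Ko + PNa*Nao + PCl*Cli)/(PK*Ki + PNa*Nai + PCl*Clo))
Numer = 16.927, Denom = 177.153
Vm = -62.75 mV


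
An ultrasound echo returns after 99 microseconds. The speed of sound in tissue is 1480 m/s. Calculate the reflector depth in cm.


depth = c * t / 2
t = 99 us = 9.9000e-05 s
depth = 1480 * 9.9000e-05 / 2
depth = 0.07326 m = 7.326 cm


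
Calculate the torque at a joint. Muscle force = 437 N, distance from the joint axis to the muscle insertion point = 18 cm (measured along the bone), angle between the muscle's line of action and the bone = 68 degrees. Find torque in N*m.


Torque = F * d * sin(theta)   (moment arm = d*sin(theta))
d = 18 cm = 0.18 m
Torque = 437 * 0.18 * sin(68)
Torque = 72.93 N*m


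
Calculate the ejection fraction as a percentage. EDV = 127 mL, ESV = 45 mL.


SV = EDV - ESV = 127 - 45 = 82 mL
EF = SV/EDV * 100 = 82/127 * 100
EF = 64.57%


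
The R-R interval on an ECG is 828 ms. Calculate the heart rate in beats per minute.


HR = 60 / RR_interval(s)
RR = 828 ms = 0.828 s
HR = 60 / 0.828 = 72.46 bpm


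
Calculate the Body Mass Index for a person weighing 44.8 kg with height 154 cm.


BMI = weight / height^2
height = 154 cm = 1.54 m
BMI = 44.8 / 1.54^2
BMI = 18.89 kg/m^2


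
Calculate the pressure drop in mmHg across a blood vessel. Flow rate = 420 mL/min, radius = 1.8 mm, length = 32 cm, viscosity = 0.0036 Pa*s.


dP = 8*mu*L*Q / (pi*r^4)
Q = 420 mL/min = 7e-06 m^3/s
dP = 1956.14 Pa = 1956.14 / 133.322 mmHg = 14.67 mmHg
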